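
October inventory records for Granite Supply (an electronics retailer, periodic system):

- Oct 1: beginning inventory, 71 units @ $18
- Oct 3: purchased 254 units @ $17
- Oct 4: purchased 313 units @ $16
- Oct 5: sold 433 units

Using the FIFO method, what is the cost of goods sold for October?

COGS = $7,324

Oct 5, 433 sold [FIFO — oldest first]: 71 @ $18 + 254 @ $17 + 108 @ $16 = $7,324
Ending inventory: 205 @ $16 = $3,280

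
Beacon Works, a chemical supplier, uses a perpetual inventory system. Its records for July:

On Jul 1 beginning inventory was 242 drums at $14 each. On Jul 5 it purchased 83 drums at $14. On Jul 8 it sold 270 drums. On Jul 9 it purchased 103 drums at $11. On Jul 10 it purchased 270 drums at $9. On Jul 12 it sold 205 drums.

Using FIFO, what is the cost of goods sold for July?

COGS = $6,106

Jul 8, 270 sold [FIFO — oldest first]: 242 @ $14 + 28 @ $14 = $3,780
Jul 12, 205 sold [FIFO — oldest first]: 55 @ $14 + 103 @ $11 + 47 @ $9 = $2,326
Total COGS = $3,780 + $2,326 = $6,106
Ending inventory: 223 @ $9 = $2,007
Check: goods available $8,113 = COGS $6,106 + ending $2,007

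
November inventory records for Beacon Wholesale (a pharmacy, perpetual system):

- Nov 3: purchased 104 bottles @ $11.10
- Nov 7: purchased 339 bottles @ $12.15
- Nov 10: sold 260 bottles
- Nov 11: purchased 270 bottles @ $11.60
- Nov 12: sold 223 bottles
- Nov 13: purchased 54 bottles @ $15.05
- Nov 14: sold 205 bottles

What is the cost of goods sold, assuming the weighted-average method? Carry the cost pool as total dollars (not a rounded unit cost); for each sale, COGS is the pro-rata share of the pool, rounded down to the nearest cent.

After Nov 3: 104 on hand, pool $1,154.40 (≈ $11.1000 each)
After Nov 7: 443 on hand, pool $5,273.25 (≈ $11.9035 each)
Nov 10, sell 260: 260/443 × $5,273.25 → $3,094.90
After Nov 11: 453 on hand, pool $5,310.35 (≈ $11.7226 each)
Nov 12, sell 223: 223/453 × $5,310.35 → $2,614.14
After Nov 13: 284 on hand, pool $3,508.91 (≈ $12.3553 each)
Nov 14, sell 205: 205/284 × $3,508.91 → $2,532.83
Total COGS = $3,094.90 + $2,614.14 + $2,532.83 = $8,241.87
Ending inventory (cost pool remaining) = $976.08
Check: goods available $9,217.95 = COGS $8,241.87 + ending $976.08

COGS = $8,241.87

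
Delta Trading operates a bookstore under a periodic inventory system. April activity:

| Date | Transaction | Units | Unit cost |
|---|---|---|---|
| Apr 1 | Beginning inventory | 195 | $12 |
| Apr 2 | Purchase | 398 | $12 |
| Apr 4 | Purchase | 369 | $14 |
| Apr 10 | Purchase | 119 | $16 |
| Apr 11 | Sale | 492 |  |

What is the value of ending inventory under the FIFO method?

Apr 11, 492 sold [FIFO — oldest first]: 195 @ $12 + 297 @ $12 = $5,904
Ending inventory: 101 @ $12 + 369 @ $14 + 119 @ $16 = $8,282

Ending inventory = $8,282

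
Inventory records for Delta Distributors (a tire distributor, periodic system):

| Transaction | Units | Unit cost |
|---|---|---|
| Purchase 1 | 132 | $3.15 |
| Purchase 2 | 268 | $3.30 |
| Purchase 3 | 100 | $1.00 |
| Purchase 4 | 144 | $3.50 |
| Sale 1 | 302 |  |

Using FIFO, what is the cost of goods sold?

Sale 1 (302) [FIFO — oldest first]: 132 @ $3.15 + 170 @ $3.30 = $976.80
Ending inventory: 98 @ $3.30 + 100 @ $1.00 + 144 @ $3.50 = $927.40

COGS = $976.80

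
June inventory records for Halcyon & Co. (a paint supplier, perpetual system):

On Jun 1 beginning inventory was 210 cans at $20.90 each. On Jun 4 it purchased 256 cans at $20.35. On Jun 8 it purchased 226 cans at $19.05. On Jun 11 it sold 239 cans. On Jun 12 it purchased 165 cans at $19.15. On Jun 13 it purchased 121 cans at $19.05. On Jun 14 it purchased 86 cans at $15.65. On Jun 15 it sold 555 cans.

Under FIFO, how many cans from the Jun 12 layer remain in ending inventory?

Jun 11, 239 sold [FIFO — oldest first]: 210 @ $20.90 + 29 @ $20.35 = $4,979.15
Jun 15, 555 sold [FIFO — oldest first]: 227 @ $20.35 + 226 @ $19.05 + 102 @ $19.15 = $10,878.05
Total COGS = $4,979.15 + $10,878.05 = $15,857.20
Ending inventory: 63 @ $19.15 + 121 @ $19.05 + 86 @ $15.65 = $4,857.40
Check: goods available $20,714.60 = COGS $15,857.20 + ending $4,857.40

63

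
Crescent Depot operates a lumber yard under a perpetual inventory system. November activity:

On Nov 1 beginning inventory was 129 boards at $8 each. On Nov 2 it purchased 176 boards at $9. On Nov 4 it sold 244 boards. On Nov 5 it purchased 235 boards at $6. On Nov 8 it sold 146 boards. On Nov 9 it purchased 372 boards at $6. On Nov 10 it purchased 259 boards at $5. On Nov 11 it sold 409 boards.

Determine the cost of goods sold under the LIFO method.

Nov 4, 244 sold [LIFO — newest first]: 176 @ $9 + 68 @ $8 = $2,128
Nov 8, 146 sold [LIFO — newest first]: 146 @ $6 = $876
Nov 11, 409 sold [LIFO — newest first]: 259 @ $5 + 150 @ $6 = $2,195
Total COGS = $2,128 + $876 + $2,195 = $5,199
Ending inventory: 61 @ $8 + 89 @ $6 + 222 @ $6 = $2,354
Check: goods available $7,553 = COGS $5,199 + ending $2,354

COGS = $5,199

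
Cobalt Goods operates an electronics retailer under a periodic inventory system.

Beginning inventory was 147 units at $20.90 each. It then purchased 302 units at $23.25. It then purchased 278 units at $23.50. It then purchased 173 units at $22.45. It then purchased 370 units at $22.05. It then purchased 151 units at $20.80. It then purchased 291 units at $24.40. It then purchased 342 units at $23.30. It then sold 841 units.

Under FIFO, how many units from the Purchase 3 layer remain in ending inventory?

59

Sale 1 (841) [FIFO — oldest first]: 147 @ $20.90 + 302 @ $23.25 + 278 @ $23.50 + 114 @ $22.45 = $19,186.10
Ending inventory: 59 @ $22.45 + 370 @ $22.05 + 151 @ $20.80 + 291 @ $24.40 + 342 @ $23.30 = $27,692.85
Check: goods available $46,878.95 = COGS $19,186.10 + ending $27,692.85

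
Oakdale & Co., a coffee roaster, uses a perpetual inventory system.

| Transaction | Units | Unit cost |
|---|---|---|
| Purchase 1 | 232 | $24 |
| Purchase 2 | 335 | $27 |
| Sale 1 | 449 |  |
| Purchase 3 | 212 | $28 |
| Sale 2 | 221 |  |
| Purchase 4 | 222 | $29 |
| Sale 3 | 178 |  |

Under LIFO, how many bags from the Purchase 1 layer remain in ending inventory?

Sale 1 (449) [LIFO — newest first]: 335 @ $27 + 114 @ $24 = $11,781
Sale 2 (221) [LIFO — newest first]: 212 @ $28 + 9 @ $24 = $6,152
Sale 3 (178) [LIFO — newest first]: 178 @ $29 = $5,162
Total COGS = $11,781 + $6,152 + $5,162 = $23,095
Ending inventory: 109 @ $24 + 44 @ $29 = $3,892

109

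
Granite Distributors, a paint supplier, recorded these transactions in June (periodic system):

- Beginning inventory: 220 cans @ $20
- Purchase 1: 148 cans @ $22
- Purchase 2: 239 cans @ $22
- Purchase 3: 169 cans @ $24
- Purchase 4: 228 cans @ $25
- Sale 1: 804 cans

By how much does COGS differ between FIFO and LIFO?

FIFO COGS: 220 @ $20 + 148 @ $22 + 239 @ $22 + 169 @ $24 + 28 @ $25 = $17,670
LIFO COGS: 228 @ $25 + 169 @ $24 + 239 @ $22 + 148 @ $22 + 20 @ $20 = $18,670
Difference = |$17,670 − $18,670| = $1,000

$1,000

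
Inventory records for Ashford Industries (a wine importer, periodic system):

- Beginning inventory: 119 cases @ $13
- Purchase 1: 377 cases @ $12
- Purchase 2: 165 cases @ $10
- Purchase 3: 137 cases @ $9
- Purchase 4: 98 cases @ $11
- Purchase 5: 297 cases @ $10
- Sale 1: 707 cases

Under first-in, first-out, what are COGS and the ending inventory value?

Sale 1 (707) [FIFO — oldest first]: 119 @ $13 + 377 @ $12 + 165 @ $10 + 46 @ $9 = $8,135
Ending inventory: 91 @ $9 + 98 @ $11 + 297 @ $10 = $4,867
Check: goods available $13,002 = COGS $8,135 + ending $4,867

COGS = $8,135; ending inventory = $4,867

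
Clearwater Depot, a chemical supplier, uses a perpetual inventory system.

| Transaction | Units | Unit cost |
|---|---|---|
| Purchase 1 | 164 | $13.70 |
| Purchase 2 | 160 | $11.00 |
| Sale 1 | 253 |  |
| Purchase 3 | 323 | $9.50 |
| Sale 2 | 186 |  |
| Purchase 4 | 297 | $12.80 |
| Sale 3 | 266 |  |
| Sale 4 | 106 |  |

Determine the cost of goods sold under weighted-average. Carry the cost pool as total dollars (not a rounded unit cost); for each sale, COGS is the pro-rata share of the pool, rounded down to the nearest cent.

COGS = $9,326.97

After Purchase 1: 164 on hand, pool $2,246.80 (≈ $13.7000 each)
After Purchase 2: 324 on hand, pool $4,006.80 (≈ $12.3667 each)
Sale 1, sell 253: 253/324 × $4,006.80 → $3,128.76
After Purchase 3: 394 on hand, pool $3,946.54 (≈ $10.0166 each)
Sale 2, sell 186: 186/394 × $3,946.54 → $1,863.08
After Purchase 4: 505 on hand, pool $5,885.06 (≈ $11.6536 each)
Sale 3, sell 266: 266/505 × $5,885.06 → $3,099.85
Sale 4, sell 106: 106/239 × $2,785.21 → $1,235.28
Total COGS = $3,128.76 + $1,863.08 + $3,099.85 + $1,235.28 = $9,326.97
Ending inventory (cost pool remaining) = $1,549.93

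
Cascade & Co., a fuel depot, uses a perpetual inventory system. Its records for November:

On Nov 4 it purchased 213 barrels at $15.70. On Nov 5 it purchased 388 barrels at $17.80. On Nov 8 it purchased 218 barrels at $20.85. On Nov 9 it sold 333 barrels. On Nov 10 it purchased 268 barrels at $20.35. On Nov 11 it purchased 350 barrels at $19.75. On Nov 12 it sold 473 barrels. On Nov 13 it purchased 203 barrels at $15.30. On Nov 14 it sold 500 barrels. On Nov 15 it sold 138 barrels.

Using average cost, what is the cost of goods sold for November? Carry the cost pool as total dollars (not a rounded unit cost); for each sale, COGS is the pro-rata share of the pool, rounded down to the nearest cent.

After Nov 4: 213 on hand, pool $3,344.10 (≈ $15.7000 each)
After Nov 5: 601 on hand, pool $10,250.50 (≈ $17.0557 each)
After Nov 8: 819 on hand, pool $14,795.80 (≈ $18.0657 each)
Nov 9, sell 333: 333/819 × $14,795.80 → $6,015.87
After Nov 10: 754 on hand, pool $14,233.73 (≈ $18.8776 each)
After Nov 11: 1104 on hand, pool $21,146.23 (≈ $19.1542 each)
Nov 12, sell 473: 473/1104 × $21,146.23 → $9,059.93
After Nov 13: 834 on hand, pool $15,192.20 (≈ $18.2161 each)
Nov 14, sell 500: 500/834 × $15,192.20 → $9,108.03
Nov 15, sell 138: 138/334 × $6,084.17 → $2,513.81
Total COGS = $6,015.87 + $9,059.93 + $9,108.03 + $2,513.81 = $26,697.64
Ending inventory (cost pool remaining) = $3,570.36

COGS = $26,697.64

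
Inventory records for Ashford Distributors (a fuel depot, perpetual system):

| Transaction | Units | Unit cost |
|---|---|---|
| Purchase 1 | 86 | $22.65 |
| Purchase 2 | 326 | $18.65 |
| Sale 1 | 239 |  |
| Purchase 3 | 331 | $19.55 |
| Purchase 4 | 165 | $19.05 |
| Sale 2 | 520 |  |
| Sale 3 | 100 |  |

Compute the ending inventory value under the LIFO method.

Ending inventory = $1,109.85

Sale 1 (239) [LIFO — newest first]: 239 @ $18.65 = $4,457.35
Sale 2 (520) [LIFO — newest first]: 165 @ $19.05 + 331 @ $19.55 + 24 @ $18.65 = $10,061.90
Sale 3 (100) [LIFO — newest first]: 63 @ $18.65 + 37 @ $22.65 = $2,013.00
Total COGS = $4,457.35 + $10,061.90 + $2,013.00 = $16,532.25
Ending inventory: 49 @ $22.65 = $1,109.85
Check: goods available $17,642.10 = COGS $16,532.25 + ending $1,109.85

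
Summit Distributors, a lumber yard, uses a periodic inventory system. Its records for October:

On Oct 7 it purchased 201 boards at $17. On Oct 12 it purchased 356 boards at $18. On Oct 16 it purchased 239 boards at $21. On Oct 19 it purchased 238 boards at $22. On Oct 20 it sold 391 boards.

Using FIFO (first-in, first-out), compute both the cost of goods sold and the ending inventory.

COGS = $6,837; ending inventory = $13,243

Oct 20, 391 sold [FIFO — oldest first]: 201 @ $17 + 190 @ $18 = $6,837
Ending inventory: 166 @ $18 + 239 @ $21 + 238 @ $22 = $13,243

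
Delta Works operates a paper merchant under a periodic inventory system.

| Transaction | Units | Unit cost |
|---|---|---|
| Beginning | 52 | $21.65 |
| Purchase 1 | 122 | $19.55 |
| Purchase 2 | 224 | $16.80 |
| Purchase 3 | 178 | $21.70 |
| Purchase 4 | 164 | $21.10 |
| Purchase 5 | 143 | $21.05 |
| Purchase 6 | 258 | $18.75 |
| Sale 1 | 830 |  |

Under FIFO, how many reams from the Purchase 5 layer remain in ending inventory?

Sale 1 (830) [FIFO — oldest first]: 52 @ $21.65 + 122 @ $19.55 + 224 @ $16.80 + 178 @ $21.70 + 164 @ $21.10 + 90 @ $21.05 = $16,491.60
Ending inventory: 53 @ $21.05 + 258 @ $18.75 = $5,953.15

53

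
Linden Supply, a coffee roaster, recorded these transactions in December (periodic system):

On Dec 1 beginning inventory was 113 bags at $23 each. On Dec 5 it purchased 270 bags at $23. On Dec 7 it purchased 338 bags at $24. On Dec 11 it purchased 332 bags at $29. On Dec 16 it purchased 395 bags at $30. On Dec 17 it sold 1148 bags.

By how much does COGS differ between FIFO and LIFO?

FIFO COGS: 113 @ $23 + 270 @ $23 + 338 @ $24 + 332 @ $29 + 95 @ $30 = $29,399
LIFO COGS: 395 @ $30 + 332 @ $29 + 338 @ $24 + 83 @ $23 = $31,499
Difference = |$29,399 − $31,499| = $2,100

$2,100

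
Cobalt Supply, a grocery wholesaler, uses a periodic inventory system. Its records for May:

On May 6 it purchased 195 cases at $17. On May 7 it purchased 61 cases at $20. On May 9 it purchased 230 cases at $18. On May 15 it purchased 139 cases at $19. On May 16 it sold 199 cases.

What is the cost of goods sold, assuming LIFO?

COGS = $3,721

May 16, 199 sold [LIFO — newest first]: 139 @ $19 + 60 @ $18 = $3,721
Ending inventory: 195 @ $17 + 61 @ $20 + 170 @ $18 = $7,595
Check: goods available $11,316 = COGS $3,721 + ending $7,595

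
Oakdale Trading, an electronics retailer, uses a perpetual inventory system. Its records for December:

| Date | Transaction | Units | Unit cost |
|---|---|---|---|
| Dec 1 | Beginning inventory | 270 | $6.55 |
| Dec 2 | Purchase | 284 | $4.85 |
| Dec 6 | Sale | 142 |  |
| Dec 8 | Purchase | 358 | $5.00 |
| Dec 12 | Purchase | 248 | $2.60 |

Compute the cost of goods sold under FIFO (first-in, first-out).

COGS = $930.10

Dec 6, 142 sold [FIFO — oldest first]: 142 @ $6.55 = $930.10
Ending inventory: 128 @ $6.55 + 284 @ $4.85 + 358 @ $5.00 + 248 @ $2.60 = $4,650.60
Check: goods available $5,580.70 = COGS $930.10 + ending $4,650.60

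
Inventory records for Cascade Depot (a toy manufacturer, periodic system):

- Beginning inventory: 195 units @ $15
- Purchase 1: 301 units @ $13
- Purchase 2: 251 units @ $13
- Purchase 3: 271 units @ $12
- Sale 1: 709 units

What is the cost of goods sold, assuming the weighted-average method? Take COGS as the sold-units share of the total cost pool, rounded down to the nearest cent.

Sale 1, sell 709: 709/1018 × $13,353.00 → $9,299.87
Ending inventory (cost pool remaining) = $4,053.13
Check: goods available $13,353.00 = COGS $9,299.87 + ending $4,053.13

COGS = $9,299.87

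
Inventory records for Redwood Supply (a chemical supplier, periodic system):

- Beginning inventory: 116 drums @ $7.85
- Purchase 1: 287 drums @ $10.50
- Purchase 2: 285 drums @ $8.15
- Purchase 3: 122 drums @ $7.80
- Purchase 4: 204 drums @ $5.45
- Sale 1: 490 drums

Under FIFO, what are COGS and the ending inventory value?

Sale 1 (490) [FIFO — oldest first]: 116 @ $7.85 + 287 @ $10.50 + 87 @ $8.15 = $4,633.15
Ending inventory: 198 @ $8.15 + 122 @ $7.80 + 204 @ $5.45 = $3,677.10

COGS = $4,633.15; ending inventory = $3,677.10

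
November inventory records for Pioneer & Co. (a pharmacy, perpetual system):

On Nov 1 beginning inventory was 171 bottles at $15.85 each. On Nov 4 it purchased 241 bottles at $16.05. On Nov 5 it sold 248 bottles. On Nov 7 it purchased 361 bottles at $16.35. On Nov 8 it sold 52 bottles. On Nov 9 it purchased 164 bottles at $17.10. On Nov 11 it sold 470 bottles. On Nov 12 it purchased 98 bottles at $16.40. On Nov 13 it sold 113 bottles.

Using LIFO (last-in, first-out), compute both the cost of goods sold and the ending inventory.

COGS = $14,483.15; ending inventory = $2,409.20

Nov 5, 248 sold [LIFO — newest first]: 241 @ $16.05 + 7 @ $15.85 = $3,979.00
Nov 8, 52 sold [LIFO — newest first]: 52 @ $16.35 = $850.20
Nov 11, 470 sold [LIFO — newest first]: 164 @ $17.10 + 306 @ $16.35 = $7,807.50
Nov 13, 113 sold [LIFO — newest first]: 98 @ $16.40 + 3 @ $16.35 + 12 @ $15.85 = $1,846.45
Total COGS = $3,979.00 + $850.20 + $7,807.50 + $1,846.45 = $14,483.15
Ending inventory: 152 @ $15.85 = $2,409.20
Check: goods available $16,892.35 = COGS $14,483.15 + ending $2,409.20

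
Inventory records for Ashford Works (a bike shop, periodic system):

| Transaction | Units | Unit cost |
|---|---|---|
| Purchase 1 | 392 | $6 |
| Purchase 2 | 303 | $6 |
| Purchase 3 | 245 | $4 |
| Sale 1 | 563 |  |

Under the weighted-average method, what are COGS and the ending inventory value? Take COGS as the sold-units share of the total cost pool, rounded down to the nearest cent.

Sale 1, sell 563: 563/940 × $5,150.00 → $3,084.52
Ending inventory (cost pool remaining) = $2,065.48

COGS = $3,084.52; ending inventory = $2,065.48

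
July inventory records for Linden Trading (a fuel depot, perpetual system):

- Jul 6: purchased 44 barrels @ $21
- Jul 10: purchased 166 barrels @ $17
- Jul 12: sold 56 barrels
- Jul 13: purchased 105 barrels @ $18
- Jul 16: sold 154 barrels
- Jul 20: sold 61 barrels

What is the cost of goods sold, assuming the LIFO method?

Jul 12, 56 sold [LIFO — newest first]: 56 @ $17 = $952
Jul 16, 154 sold [LIFO — newest first]: 105 @ $18 + 49 @ $17 = $2,723
Jul 20, 61 sold [LIFO — newest first]: 61 @ $17 = $1,037
Total COGS = $952 + $2,723 + $1,037 = $4,712
Ending inventory: 44 @ $21 = $924

COGS = $4,712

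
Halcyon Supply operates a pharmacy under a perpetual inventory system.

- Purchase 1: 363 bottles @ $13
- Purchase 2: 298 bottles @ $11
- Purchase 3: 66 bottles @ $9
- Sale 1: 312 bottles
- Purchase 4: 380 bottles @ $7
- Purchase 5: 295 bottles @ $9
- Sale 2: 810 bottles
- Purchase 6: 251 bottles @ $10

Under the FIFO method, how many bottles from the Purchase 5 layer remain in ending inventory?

280

Sale 1 (312) [FIFO — oldest first]: 312 @ $13 = $4,056
Sale 2 (810) [FIFO — oldest first]: 51 @ $13 + 298 @ $11 + 66 @ $9 + 380 @ $7 + 15 @ $9 = $7,330
Total COGS = $4,056 + $7,330 = $11,386
Ending inventory: 280 @ $9 + 251 @ $10 = $5,030
Check: goods available $16,416 = COGS $11,386 + ending $5,030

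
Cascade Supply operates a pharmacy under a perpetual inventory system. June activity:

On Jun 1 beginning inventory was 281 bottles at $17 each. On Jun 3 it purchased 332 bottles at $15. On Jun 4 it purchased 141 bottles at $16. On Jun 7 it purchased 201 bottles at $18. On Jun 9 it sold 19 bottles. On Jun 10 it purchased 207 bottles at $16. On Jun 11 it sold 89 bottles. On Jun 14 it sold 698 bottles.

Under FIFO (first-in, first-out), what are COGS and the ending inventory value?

COGS = $12,949; ending inventory = $5,994

Jun 9, 19 sold [FIFO — oldest first]: 19 @ $17 = $323
Jun 11, 89 sold [FIFO — oldest first]: 89 @ $17 = $1,513
Jun 14, 698 sold [FIFO — oldest first]: 173 @ $17 + 332 @ $15 + 141 @ $16 + 52 @ $18 = $11,113
Total COGS = $323 + $1,513 + $11,113 = $12,949
Ending inventory: 149 @ $18 + 207 @ $16 = $5,994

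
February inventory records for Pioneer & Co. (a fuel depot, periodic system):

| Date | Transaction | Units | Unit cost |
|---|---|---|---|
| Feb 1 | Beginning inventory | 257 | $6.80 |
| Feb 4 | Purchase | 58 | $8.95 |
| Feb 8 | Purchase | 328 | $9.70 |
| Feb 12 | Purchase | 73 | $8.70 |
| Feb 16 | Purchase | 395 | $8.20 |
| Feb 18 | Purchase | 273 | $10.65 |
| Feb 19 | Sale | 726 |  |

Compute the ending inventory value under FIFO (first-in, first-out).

Feb 19, 726 sold [FIFO — oldest first]: 257 @ $6.80 + 58 @ $8.95 + 328 @ $9.70 + 73 @ $8.70 + 10 @ $8.20 = $6,165.40
Ending inventory: 385 @ $8.20 + 273 @ $10.65 = $6,064.45
Check: goods available $12,229.85 = COGS $6,165.40 + ending $6,064.45

Ending inventory = $6,064.45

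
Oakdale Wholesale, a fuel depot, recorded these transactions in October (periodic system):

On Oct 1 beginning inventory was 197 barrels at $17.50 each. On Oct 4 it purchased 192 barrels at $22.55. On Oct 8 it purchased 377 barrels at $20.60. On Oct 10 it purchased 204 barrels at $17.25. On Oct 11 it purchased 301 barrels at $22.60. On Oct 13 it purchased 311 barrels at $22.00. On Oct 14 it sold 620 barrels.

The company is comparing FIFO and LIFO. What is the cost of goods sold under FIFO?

COGS = $12,535.70

FIFO COGS: 197 @ $17.50 + 192 @ $22.55 + 231 @ $20.60 = $12,535.70
LIFO COGS: 311 @ $22.00 + 301 @ $22.60 + 8 @ $17.25 = $13,782.60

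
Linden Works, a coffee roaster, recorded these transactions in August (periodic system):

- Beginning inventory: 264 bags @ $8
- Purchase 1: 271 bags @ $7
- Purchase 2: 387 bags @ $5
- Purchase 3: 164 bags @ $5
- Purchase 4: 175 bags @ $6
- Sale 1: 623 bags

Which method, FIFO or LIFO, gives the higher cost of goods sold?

FIFO

FIFO COGS: 264 @ $8 + 271 @ $7 + 88 @ $5 = $4,449
LIFO COGS: 175 @ $6 + 164 @ $5 + 284 @ $5 = $3,290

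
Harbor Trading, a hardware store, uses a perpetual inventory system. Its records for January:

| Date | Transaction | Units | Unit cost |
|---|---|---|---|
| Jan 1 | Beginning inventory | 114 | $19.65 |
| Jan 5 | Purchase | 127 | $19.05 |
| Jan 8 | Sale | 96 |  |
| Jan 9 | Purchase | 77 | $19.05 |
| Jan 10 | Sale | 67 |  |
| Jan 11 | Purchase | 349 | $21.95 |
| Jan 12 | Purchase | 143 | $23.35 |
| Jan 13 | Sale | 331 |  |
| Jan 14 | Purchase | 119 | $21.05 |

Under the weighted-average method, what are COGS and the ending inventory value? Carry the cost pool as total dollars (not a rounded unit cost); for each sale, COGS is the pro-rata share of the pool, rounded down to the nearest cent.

COGS = $10,297.42; ending inventory = $9,333.43

After Jan 1: 114 on hand, pool $2,240.10 (≈ $19.6500 each)
After Jan 5: 241 on hand, pool $4,659.45 (≈ $19.3338 each)
Jan 8, sell 96: 96/241 × $4,659.45 → $1,856.04
After Jan 9: 222 on hand, pool $4,270.26 (≈ $19.2354 each)
Jan 10, sell 67: 67/222 × $4,270.26 → $1,288.77
After Jan 11: 504 on hand, pool $10,642.04 (≈ $21.1152 each)
After Jan 12: 647 on hand, pool $13,981.09 (≈ $21.6091 each)
Jan 13, sell 331: 331/647 × $13,981.09 → $7,152.61
After Jan 14: 435 on hand, pool $9,333.43 (≈ $21.4562 each)
Total COGS = $1,856.04 + $1,288.77 + $7,152.61 = $10,297.42
Ending inventory (cost pool remaining) = $9,333.43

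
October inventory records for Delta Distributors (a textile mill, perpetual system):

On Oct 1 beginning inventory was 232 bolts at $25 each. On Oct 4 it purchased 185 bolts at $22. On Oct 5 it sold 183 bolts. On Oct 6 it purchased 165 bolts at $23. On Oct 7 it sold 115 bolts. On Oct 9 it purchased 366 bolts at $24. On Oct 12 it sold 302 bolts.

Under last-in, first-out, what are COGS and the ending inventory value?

COGS = $13,919; ending inventory = $8,530

Oct 5, 183 sold [LIFO — newest first]: 183 @ $22 = $4,026
Oct 7, 115 sold [LIFO — newest first]: 115 @ $23 = $2,645
Oct 12, 302 sold [LIFO — newest first]: 302 @ $24 = $7,248
Total COGS = $4,026 + $2,645 + $7,248 = $13,919
Ending inventory: 232 @ $25 + 2 @ $22 + 50 @ $23 + 64 @ $24 = $8,530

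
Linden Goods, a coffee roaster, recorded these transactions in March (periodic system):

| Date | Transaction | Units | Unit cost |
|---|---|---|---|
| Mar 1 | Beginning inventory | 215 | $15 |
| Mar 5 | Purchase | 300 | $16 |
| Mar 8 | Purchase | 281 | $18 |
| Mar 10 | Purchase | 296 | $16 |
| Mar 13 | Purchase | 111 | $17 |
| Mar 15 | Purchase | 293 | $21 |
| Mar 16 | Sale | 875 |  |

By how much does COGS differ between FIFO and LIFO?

FIFO COGS: 215 @ $15 + 300 @ $16 + 281 @ $18 + 79 @ $16 = $14,347
LIFO COGS: 293 @ $21 + 111 @ $17 + 296 @ $16 + 175 @ $18 = $15,926
Difference = |$14,347 − $15,926| = $1,579

$1,579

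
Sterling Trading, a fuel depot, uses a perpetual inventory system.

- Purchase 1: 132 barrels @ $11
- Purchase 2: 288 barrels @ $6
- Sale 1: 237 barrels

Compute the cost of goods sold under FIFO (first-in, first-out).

COGS = $2,082

Sale 1 (237) [FIFO — oldest first]: 132 @ $11 + 105 @ $6 = $2,082
Ending inventory: 183 @ $6 = $1,098
Check: goods available $3,180 = COGS $2,082 + ending $1,098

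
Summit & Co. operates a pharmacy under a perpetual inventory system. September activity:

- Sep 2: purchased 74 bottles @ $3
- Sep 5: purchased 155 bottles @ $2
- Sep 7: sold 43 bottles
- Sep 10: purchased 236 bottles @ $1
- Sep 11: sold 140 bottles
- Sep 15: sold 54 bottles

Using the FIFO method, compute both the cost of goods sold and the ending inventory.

COGS = $540; ending inventory = $228

Sep 7, 43 sold [FIFO — oldest first]: 43 @ $3 = $129
Sep 11, 140 sold [FIFO — oldest first]: 31 @ $3 + 109 @ $2 = $311
Sep 15, 54 sold [FIFO — oldest first]: 46 @ $2 + 8 @ $1 = $100
Total COGS = $129 + $311 + $100 = $540
Ending inventory: 228 @ $1 = $228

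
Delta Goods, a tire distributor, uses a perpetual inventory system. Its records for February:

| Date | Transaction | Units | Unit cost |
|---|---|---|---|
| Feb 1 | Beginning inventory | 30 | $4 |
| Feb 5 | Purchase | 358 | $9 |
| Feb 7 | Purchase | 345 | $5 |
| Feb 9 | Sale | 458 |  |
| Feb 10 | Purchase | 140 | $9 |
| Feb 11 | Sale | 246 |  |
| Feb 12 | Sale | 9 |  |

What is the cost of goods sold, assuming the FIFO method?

Feb 9, 458 sold [FIFO — oldest first]: 30 @ $4 + 358 @ $9 + 70 @ $5 = $3,692
Feb 11, 246 sold [FIFO — oldest first]: 246 @ $5 = $1,230
Feb 12, 9 sold [FIFO — oldest first]: 9 @ $5 = $45
Total COGS = $3,692 + $1,230 + $45 = $4,967
Ending inventory: 20 @ $5 + 140 @ $9 = $1,360

COGS = $4,967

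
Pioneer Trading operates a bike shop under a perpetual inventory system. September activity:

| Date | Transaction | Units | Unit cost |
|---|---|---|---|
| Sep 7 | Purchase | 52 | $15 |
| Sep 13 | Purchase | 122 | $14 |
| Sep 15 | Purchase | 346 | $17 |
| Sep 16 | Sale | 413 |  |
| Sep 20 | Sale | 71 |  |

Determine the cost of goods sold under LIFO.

COGS = $7,830

Sep 16, 413 sold [LIFO — newest first]: 346 @ $17 + 67 @ $14 = $6,820
Sep 20, 71 sold [LIFO — newest first]: 55 @ $14 + 16 @ $15 = $1,010
Total COGS = $6,820 + $1,010 = $7,830
Ending inventory: 36 @ $15 = $540
Check: goods available $8,370 = COGS $7,830 + ending $540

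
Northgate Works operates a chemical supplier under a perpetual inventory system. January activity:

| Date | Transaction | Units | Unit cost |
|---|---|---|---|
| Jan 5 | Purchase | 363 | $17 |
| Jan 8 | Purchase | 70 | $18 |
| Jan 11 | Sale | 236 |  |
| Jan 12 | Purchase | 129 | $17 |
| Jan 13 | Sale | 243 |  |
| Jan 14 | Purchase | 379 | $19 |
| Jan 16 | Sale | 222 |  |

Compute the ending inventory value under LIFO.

Jan 11, 236 sold [LIFO — newest first]: 70 @ $18 + 166 @ $17 = $4,082
Jan 13, 243 sold [LIFO — newest first]: 129 @ $17 + 114 @ $17 = $4,131
Jan 16, 222 sold [LIFO — newest first]: 222 @ $19 = $4,218
Total COGS = $4,082 + $4,131 + $4,218 = $12,431
Ending inventory: 83 @ $17 + 157 @ $19 = $4,394

Ending inventory = $4,394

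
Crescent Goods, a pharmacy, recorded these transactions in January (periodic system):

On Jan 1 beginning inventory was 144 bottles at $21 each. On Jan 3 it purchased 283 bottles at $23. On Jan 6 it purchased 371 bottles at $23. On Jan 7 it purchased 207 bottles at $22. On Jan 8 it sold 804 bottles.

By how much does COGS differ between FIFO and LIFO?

FIFO COGS: 144 @ $21 + 283 @ $23 + 371 @ $23 + 6 @ $22 = $18,198
LIFO COGS: 207 @ $22 + 371 @ $23 + 226 @ $23 = $18,285
Difference = |$18,198 − $18,285| = $87

$87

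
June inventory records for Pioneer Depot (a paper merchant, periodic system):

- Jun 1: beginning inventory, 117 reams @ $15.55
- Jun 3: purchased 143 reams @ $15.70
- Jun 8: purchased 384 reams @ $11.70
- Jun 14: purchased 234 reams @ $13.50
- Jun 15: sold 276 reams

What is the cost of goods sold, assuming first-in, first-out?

Jun 15, 276 sold [FIFO — oldest first]: 117 @ $15.55 + 143 @ $15.70 + 16 @ $11.70 = $4,251.65
Ending inventory: 368 @ $11.70 + 234 @ $13.50 = $7,464.60

COGS = $4,251.65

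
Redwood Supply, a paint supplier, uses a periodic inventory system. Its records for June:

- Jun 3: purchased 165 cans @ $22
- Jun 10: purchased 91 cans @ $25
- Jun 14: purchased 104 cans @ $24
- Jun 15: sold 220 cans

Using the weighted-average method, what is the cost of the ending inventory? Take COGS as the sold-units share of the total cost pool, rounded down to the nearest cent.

Ending inventory = $3,267.06

Jun 15, sell 220: 220/360 × $8,401.00 → $5,133.94
Ending inventory (cost pool remaining) = $3,267.06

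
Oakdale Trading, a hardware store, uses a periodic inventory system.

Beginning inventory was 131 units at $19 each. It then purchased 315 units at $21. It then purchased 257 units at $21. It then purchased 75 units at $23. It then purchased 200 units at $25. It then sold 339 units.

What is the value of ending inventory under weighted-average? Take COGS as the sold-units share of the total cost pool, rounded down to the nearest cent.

Ending inventory = $13,868.53

Sale 1, sell 339: 339/978 × $21,226.00 → $7,357.47
Ending inventory (cost pool remaining) = $13,868.53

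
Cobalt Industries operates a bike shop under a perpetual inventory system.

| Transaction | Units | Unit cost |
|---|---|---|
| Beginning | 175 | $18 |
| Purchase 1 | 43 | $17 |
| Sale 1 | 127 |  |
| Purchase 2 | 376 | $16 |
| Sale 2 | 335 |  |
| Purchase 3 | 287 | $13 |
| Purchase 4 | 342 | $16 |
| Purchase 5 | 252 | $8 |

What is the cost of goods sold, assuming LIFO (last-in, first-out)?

Sale 1 (127) [LIFO — newest first]: 43 @ $17 + 84 @ $18 = $2,243
Sale 2 (335) [LIFO — newest first]: 335 @ $16 = $5,360
Total COGS = $2,243 + $5,360 = $7,603
Ending inventory: 91 @ $18 + 41 @ $16 + 287 @ $13 + 342 @ $16 + 252 @ $8 = $13,513

COGS = $7,603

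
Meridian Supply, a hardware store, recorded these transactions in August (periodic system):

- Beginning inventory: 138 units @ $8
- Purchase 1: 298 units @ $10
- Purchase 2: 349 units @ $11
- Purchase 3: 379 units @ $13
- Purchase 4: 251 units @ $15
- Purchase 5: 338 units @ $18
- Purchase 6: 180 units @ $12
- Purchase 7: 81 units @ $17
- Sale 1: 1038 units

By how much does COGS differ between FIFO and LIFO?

FIFO COGS: 138 @ $8 + 298 @ $10 + 349 @ $11 + 253 @ $13 = $11,212
LIFO COGS: 81 @ $17 + 180 @ $12 + 338 @ $18 + 251 @ $15 + 188 @ $13 = $15,830
Difference = |$11,212 − $15,830| = $4,618

$4,618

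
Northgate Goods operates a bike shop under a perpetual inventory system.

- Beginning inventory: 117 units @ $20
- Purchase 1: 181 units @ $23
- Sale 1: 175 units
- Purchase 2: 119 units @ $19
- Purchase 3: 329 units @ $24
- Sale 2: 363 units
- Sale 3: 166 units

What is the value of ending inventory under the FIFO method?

Sale 1 (175) [FIFO — oldest first]: 117 @ $20 + 58 @ $23 = $3,674
Sale 2 (363) [FIFO — oldest first]: 123 @ $23 + 119 @ $19 + 121 @ $24 = $7,994
Sale 3 (166) [FIFO — oldest first]: 166 @ $24 = $3,984
Total COGS = $3,674 + $7,994 + $3,984 = $15,652
Ending inventory: 42 @ $24 = $1,008

Ending inventory = $1,008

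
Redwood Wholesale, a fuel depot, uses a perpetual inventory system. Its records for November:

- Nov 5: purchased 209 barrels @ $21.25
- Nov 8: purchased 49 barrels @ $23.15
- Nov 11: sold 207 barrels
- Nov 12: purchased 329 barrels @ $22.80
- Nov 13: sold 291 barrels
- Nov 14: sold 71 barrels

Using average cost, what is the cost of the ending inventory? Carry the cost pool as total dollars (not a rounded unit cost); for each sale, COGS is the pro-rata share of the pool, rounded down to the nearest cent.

Ending inventory = $407.53

After Nov 5: 209 on hand, pool $4,441.25 (≈ $21.2500 each)
After Nov 8: 258 on hand, pool $5,575.60 (≈ $21.6109 each)
Nov 11, sell 207: 207/258 × $5,575.60 → $4,473.44
After Nov 12: 380 on hand, pool $8,603.36 (≈ $22.6404 each)
Nov 13, sell 291: 291/380 × $8,603.36 → $6,588.36
Nov 14, sell 71: 71/89 × $2,015.00 → $1,607.47
Total COGS = $4,473.44 + $6,588.36 + $1,607.47 = $12,669.27
Ending inventory (cost pool remaining) = $407.53
Check: goods available $13,076.80 = COGS $12,669.27 + ending $407.53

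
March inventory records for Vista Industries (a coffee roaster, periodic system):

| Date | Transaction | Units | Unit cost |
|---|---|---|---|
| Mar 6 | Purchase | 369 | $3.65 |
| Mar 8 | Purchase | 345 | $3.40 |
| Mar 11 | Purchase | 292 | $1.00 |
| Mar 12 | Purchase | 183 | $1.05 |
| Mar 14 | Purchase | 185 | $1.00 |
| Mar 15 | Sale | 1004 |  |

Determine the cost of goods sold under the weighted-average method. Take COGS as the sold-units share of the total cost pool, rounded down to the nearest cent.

COGS = $2,330.24

Mar 15, sell 1004: 1004/1374 × $3,189.00 → $2,330.24
Ending inventory (cost pool remaining) = $858.76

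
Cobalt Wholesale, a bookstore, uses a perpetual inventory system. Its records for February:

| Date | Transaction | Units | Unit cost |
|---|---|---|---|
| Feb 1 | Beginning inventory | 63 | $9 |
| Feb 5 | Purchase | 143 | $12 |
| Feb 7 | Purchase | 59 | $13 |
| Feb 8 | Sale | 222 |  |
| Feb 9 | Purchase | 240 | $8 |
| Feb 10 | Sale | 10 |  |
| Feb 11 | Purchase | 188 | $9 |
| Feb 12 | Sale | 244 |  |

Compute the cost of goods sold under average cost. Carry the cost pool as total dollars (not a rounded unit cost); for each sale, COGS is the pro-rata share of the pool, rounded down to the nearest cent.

After Feb 1: 63 on hand, pool $567.00 (≈ $9.0000 each)
After Feb 5: 206 on hand, pool $2,283.00 (≈ $11.0825 each)
After Feb 7: 265 on hand, pool $3,050.00 (≈ $11.5094 each)
Feb 8, sell 222: 222/265 × $3,050.00 → $2,555.09
After Feb 9: 283 on hand, pool $2,414.91 (≈ $8.5333 each)
Feb 10, sell 10: 10/283 × $2,414.91 → $85.33
After Feb 11: 461 on hand, pool $4,021.58 (≈ $8.7236 each)
Feb 12, sell 244: 244/461 × $4,021.58 → $2,128.55
Total COGS = $2,555.09 + $85.33 + $2,128.55 = $4,768.97
Ending inventory (cost pool remaining) = $1,893.03

COGS = $4,768.97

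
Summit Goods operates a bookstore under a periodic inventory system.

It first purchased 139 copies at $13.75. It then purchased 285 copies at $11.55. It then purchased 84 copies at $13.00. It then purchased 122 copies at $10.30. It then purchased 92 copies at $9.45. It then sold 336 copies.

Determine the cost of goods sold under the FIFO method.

COGS = $4,186.60

Sale 1 (336) [FIFO — oldest first]: 139 @ $13.75 + 197 @ $11.55 = $4,186.60
Ending inventory: 88 @ $11.55 + 84 @ $13.00 + 122 @ $10.30 + 92 @ $9.45 = $4,234.40
Check: goods available $8,421.00 = COGS $4,186.60 + ending $4,234.40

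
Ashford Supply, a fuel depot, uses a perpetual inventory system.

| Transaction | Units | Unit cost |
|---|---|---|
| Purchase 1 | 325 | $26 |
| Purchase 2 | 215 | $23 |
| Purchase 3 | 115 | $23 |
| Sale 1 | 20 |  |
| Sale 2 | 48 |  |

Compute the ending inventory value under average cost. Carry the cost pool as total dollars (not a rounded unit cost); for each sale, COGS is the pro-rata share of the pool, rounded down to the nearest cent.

After Purchase 1: 325 on hand, pool $8,450.00 (≈ $26.0000 each)
After Purchase 2: 540 on hand, pool $13,395.00 (≈ $24.8056 each)
After Purchase 3: 655 on hand, pool $16,040.00 (≈ $24.4885 each)
Sale 1, sell 20: 20/655 × $16,040.00 → $489.77
Sale 2, sell 48: 48/635 × $15,550.23 → $1,175.45
Total COGS = $489.77 + $1,175.45 = $1,665.22
Ending inventory (cost pool remaining) = $14,374.78
Check: goods available $16,040.00 = COGS $1,665.22 + ending $14,374.78

Ending inventory = $14,374.78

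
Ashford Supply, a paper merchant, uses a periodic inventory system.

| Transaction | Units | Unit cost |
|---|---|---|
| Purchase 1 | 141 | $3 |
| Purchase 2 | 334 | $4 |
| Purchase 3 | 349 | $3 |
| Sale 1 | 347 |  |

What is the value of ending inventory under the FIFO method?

Ending inventory = $1,559

Sale 1 (347) [FIFO — oldest first]: 141 @ $3 + 206 @ $4 = $1,247
Ending inventory: 128 @ $4 + 349 @ $3 = $1,559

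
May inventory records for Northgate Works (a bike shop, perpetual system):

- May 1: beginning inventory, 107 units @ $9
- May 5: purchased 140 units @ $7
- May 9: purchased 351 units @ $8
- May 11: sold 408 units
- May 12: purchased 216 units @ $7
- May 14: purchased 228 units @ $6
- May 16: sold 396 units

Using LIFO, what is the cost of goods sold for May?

COGS = $5,751

May 11, 408 sold [LIFO — newest first]: 351 @ $8 + 57 @ $7 = $3,207
May 16, 396 sold [LIFO — newest first]: 228 @ $6 + 168 @ $7 = $2,544
Total COGS = $3,207 + $2,544 = $5,751
Ending inventory: 107 @ $9 + 83 @ $7 + 48 @ $7 = $1,880
Check: goods available $7,631 = COGS $5,751 + ending $1,880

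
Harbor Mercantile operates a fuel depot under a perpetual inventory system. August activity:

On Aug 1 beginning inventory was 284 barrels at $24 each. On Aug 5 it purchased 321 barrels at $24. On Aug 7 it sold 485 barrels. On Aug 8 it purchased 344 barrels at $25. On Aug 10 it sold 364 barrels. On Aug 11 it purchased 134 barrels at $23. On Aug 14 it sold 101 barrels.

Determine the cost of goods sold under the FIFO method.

Aug 7, 485 sold [FIFO — oldest first]: 284 @ $24 + 201 @ $24 = $11,640
Aug 10, 364 sold [FIFO — oldest first]: 120 @ $24 + 244 @ $25 = $8,980
Aug 14, 101 sold [FIFO — oldest first]: 100 @ $25 + 1 @ $23 = $2,523
Total COGS = $11,640 + $8,980 + $2,523 = $23,143
Ending inventory: 133 @ $23 = $3,059
Check: goods available $26,202 = COGS $23,143 + ending $3,059

COGS = $23,143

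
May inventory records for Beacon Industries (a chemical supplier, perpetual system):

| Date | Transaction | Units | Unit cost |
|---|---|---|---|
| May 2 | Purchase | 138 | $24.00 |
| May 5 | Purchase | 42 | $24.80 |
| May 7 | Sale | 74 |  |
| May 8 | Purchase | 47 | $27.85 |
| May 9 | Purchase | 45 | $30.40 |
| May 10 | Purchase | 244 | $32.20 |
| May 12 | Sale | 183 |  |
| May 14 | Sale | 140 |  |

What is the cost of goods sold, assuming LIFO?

May 7, 74 sold [LIFO — newest first]: 42 @ $24.80 + 32 @ $24.00 = $1,809.60
May 12, 183 sold [LIFO — newest first]: 183 @ $32.20 = $5,892.60
May 14, 140 sold [LIFO — newest first]: 61 @ $32.20 + 45 @ $30.40 + 34 @ $27.85 = $4,279.10
Total COGS = $1,809.60 + $5,892.60 + $4,279.10 = $11,981.30
Ending inventory: 106 @ $24.00 + 13 @ $27.85 = $2,906.05

COGS = $11,981.30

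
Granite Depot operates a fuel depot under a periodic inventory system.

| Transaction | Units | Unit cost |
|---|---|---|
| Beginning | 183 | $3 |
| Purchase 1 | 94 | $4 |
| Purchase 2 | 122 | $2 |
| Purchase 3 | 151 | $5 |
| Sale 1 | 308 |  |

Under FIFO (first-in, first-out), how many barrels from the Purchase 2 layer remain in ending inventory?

91

Sale 1 (308) [FIFO — oldest first]: 183 @ $3 + 94 @ $4 + 31 @ $2 = $987
Ending inventory: 91 @ $2 + 151 @ $5 = $937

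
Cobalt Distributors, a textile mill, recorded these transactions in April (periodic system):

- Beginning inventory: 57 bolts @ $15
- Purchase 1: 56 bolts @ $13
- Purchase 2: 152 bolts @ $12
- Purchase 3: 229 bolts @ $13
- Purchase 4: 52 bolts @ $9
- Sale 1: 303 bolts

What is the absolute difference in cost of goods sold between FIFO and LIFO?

$192

FIFO COGS: 57 @ $15 + 56 @ $13 + 152 @ $12 + 38 @ $13 = $3,901
LIFO COGS: 52 @ $9 + 229 @ $13 + 22 @ $12 = $3,709
Difference = |$3,901 − $3,709| = $192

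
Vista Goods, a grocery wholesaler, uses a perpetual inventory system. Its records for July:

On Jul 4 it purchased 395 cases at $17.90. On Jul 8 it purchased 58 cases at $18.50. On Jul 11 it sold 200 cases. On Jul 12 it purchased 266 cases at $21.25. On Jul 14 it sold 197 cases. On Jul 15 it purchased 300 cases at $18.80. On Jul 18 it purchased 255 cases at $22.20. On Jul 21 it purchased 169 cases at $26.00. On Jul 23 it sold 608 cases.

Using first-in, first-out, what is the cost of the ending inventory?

Jul 11, 200 sold [FIFO — oldest first]: 200 @ $17.90 = $3,580.00
Jul 14, 197 sold [FIFO — oldest first]: 195 @ $17.90 + 2 @ $18.50 = $3,527.50
Jul 23, 608 sold [FIFO — oldest first]: 56 @ $18.50 + 266 @ $21.25 + 286 @ $18.80 = $12,065.30
Total COGS = $3,580.00 + $3,527.50 + $12,065.30 = $19,172.80
Ending inventory: 14 @ $18.80 + 255 @ $22.20 + 169 @ $26.00 = $10,318.20
Check: goods available $29,491.00 = COGS $19,172.80 + ending $10,318.20

Ending inventory = $10,318.20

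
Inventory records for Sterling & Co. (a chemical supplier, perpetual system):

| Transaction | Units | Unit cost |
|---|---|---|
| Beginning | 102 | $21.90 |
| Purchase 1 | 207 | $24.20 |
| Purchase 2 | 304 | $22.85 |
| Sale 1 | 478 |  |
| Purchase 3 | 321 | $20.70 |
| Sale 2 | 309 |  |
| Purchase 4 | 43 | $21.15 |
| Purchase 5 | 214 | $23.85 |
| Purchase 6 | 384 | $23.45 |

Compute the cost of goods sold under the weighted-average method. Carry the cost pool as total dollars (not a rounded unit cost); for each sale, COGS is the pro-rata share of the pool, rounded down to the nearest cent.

COGS = $17,684.87

After Beginning: 102 on hand, pool $2,233.80 (≈ $21.9000 each)
After Purchase 1: 309 on hand, pool $7,243.20 (≈ $23.4408 each)
After Purchase 2: 613 on hand, pool $14,189.60 (≈ $23.1478 each)
Sale 1, sell 478: 478/613 × $14,189.60 → $11,064.64
After Purchase 3: 456 on hand, pool $9,769.66 (≈ $21.4247 each)
Sale 2, sell 309: 309/456 × $9,769.66 → $6,620.23
After Purchase 4: 190 on hand, pool $4,058.88 (≈ $21.3625 each)
After Purchase 5: 404 on hand, pool $9,162.78 (≈ $22.6801 each)
After Purchase 6: 788 on hand, pool $18,167.58 (≈ $23.0553 each)
Total COGS = $11,064.64 + $6,620.23 = $17,684.87
Ending inventory (cost pool remaining) = $18,167.58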